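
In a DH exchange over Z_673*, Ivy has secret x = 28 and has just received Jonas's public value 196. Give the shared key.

417

Shared key K = 196^28 mod 673.
196^1 ≡ 196 (mod 673)
196^2 = (196^1)^2 ≡ 196^2 = 38416 ≡ 55 (mod 673)
196^4 = (196^2)^2 ≡ 55^2 = 3025 ≡ 333 (mod 673)
196^8 = (196^4)^2 ≡ 333^2 = 110889 ≡ 517 (mod 673)
196^16 = (196^8)^2 ≡ 517^2 = 267289 ≡ 108 (mod 673)
196^28 = 196^16 · 196^8 · 196^4 ≡ 108 · 517 · 333 ≡ 417 (mod 673).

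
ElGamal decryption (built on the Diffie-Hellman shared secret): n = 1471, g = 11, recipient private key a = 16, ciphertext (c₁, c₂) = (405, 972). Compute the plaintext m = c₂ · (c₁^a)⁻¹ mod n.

134

Shared mask s = c₁^a mod n = 405^16 mod 1471.
405^1 ≡ 405 (mod 1471)
405^2 = (405^1)^2 ≡ 405^2 = 164025 ≡ 744 (mod 1471)
405^4 = (405^2)^2 ≡ 744^2 = 553536 ≡ 440 (mod 1471)
405^8 = (405^4)^2 ≡ 440^2 = 193600 ≡ 899 (mod 1471)
405^16 = (405^8)^2 ≡ 899^2 = 808201 ≡ 622 (mod 1471)
So s = 622; s⁻¹ ≡ 324 (mod 1471).
m = c₂ · s⁻¹ mod 1471 = 972 · 324 mod 1471 = 134.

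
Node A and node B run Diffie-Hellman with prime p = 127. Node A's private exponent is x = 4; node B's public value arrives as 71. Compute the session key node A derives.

124

Shared key K = 71^4 mod 127.
71^1 ≡ 71 (mod 127)
71^2 = (71^1)^2 ≡ 71^2 = 5041 ≡ 88 (mod 127)
71^4 = (71^2)^2 ≡ 88^2 = 7744 ≡ 124 (mod 127)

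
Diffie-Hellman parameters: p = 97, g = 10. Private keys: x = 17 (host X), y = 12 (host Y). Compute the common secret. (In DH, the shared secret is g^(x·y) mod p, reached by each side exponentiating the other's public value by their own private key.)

Host X sends A = g^x mod p = 10^17 mod 97.
10^1 ≡ 10 (mod 97)
10^2 = (10^1)^2 ≡ 10^2 = 100 ≡ 3 (mod 97)
10^4 = (10^2)^2 ≡ 3^2 = 9 ≡ 9 (mod 97)
10^8 = (10^4)^2 ≡ 9^2 = 81 ≡ 81 (mod 97)
10^16 = (10^8)^2 ≡ 81^2 = 6561 ≡ 62 (mod 97)
10^17 = 10^16 · 10^1 ≡ 62 · 10 ≡ 38 (mod 97).
So A = 38. Host Y then computes K = A^y mod p = 38^12 mod 97.
38^1 ≡ 38 (mod 97)
38^2 = (38^1)^2 ≡ 38^2 = 1444 ≡ 86 (mod 97)
38^4 = (38^2)^2 ≡ 86^2 = 7396 ≡ 24 (mod 97)
38^8 = (38^4)^2 ≡ 24^2 = 576 ≡ 91 (mod 97)
38^12 = 38^8 · 38^4 ≡ 91 · 24 ≡ 50 (mod 97).

50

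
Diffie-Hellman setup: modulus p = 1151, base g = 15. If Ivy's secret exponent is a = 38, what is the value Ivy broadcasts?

630

Public value = 15^38 (mod 1151).
15^1 ≡ 15 (mod 1151)
15^2 = (15^1)^2 ≡ 15^2 = 225 ≡ 225 (mod 1151)
15^4 = (15^2)^2 ≡ 225^2 = 50625 ≡ 1132 (mod 1151)
15^8 = (15^4)^2 ≡ 1132^2 = 1281424 ≡ 361 (mod 1151)
15^16 = (15^8)^2 ≡ 361^2 = 130321 ≡ 258 (mod 1151)
15^32 = (15^16)^2 ≡ 258^2 = 66564 ≡ 957 (mod 1151)
15^38 = 15^32 · 15^4 · 15^2 ≡ 957 · 1132 · 225 ≡ 630 (mod 1151).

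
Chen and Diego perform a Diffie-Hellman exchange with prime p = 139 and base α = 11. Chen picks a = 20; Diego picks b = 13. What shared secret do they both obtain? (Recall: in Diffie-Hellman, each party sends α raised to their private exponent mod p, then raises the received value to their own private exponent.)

81

Diego sends B = α^b mod p = 11^13 mod 139.
11^1 ≡ 11 (mod 139)
11^2 = (11^1)^2 ≡ 11^2 = 121 ≡ 121 (mod 139)
11^4 = (11^2)^2 ≡ 121^2 = 14641 ≡ 46 (mod 139)
11^8 = (11^4)^2 ≡ 46^2 = 2116 ≡ 31 (mod 139)
11^13 = 11^8 · 11^4 · 11^1 ≡ 31 · 46 · 11 ≡ 118 (mod 139).
So B = 118. Chen then computes K = B^a mod p = 118^20 mod 139.
118^1 ≡ 118 (mod 139)
118^2 = (118^1)^2 ≡ 118^2 = 13924 ≡ 24 (mod 139)
118^4 = (118^2)^2 ≡ 24^2 = 576 ≡ 20 (mod 139)
118^8 = (118^4)^2 ≡ 20^2 = 400 ≡ 122 (mod 139)
118^16 = (118^8)^2 ≡ 122^2 = 14884 ≡ 11 (mod 139)
118^20 = 118^16 · 118^4 ≡ 11 · 20 ≡ 81 (mod 139).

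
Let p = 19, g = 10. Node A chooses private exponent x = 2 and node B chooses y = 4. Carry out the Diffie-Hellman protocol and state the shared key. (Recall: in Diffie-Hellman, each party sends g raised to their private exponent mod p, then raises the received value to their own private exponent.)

17

Node B sends B = g^y mod p = 10^4 mod 19.
10^1 ≡ 10 (mod 19)
10^2 = (10^1)^2 ≡ 10^2 = 100 ≡ 5 (mod 19)
10^4 = (10^2)^2 ≡ 5^2 = 25 ≡ 6 (mod 19)
So B = 6. Node A then computes K = B^x mod p = 6^2 mod 19.
6^1 ≡ 6 (mod 19)
6^2 = (6^1)^2 ≡ 6^2 = 36 ≡ 17 (mod 19)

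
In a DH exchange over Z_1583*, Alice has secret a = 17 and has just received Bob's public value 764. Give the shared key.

Shared key K = 764^17 mod 1583.
764^1 ≡ 764 (mod 1583)
764^2 = (764^1)^2 ≡ 764^2 = 583696 ≡ 1152 (mod 1583)
764^4 = (764^2)^2 ≡ 1152^2 = 1327104 ≡ 550 (mod 1583)
764^8 = (764^4)^2 ≡ 550^2 = 302500 ≡ 147 (mod 1583)
764^16 = (764^8)^2 ≡ 147^2 = 21609 ≡ 1030 (mod 1583)
764^17 = 764^16 · 764^1 ≡ 1030 · 764 ≡ 169 (mod 1583).

169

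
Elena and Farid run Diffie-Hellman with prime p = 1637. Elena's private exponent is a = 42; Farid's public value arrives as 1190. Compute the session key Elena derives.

1114

Shared key K = 1190^42 mod 1637.
1190^1 ≡ 1190 (mod 1637)
1190^2 = (1190^1)^2 ≡ 1190^2 = 1416100 ≡ 95 (mod 1637)
1190^4 = (1190^2)^2 ≡ 95^2 = 9025 ≡ 840 (mod 1637)
1190^8 = (1190^4)^2 ≡ 840^2 = 705600 ≡ 53 (mod 1637)
1190^16 = (1190^8)^2 ≡ 53^2 = 2809 ≡ 1172 (mod 1637)
1190^32 = (1190^16)^2 ≡ 1172^2 = 1373584 ≡ 141 (mod 1637)
1190^42 = 1190^32 · 1190^8 · 1190^2 ≡ 141 · 53 · 95 ≡ 1114 (mod 1637).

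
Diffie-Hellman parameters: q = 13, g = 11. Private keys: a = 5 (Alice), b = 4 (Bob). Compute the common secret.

Bob sends B = g^b mod q = 11^4 mod 13.
11^1 ≡ 11 (mod 13)
11^2 = (11^1)^2 ≡ 11^2 = 121 ≡ 4 (mod 13)
11^4 = (11^2)^2 ≡ 4^2 = 16 ≡ 3 (mod 13)
So B = 3. Alice then computes K = B^a mod q = 3^5 mod 13.
3^1 ≡ 3 (mod 13)
3^2 = (3^1)^2 ≡ 3^2 = 9 ≡ 9 (mod 13)
3^4 = (3^2)^2 ≡ 9^2 = 81 ≡ 3 (mod 13)
3^5 = 3^4 · 3^1 ≡ 3 · 3 ≡ 9 (mod 13).

9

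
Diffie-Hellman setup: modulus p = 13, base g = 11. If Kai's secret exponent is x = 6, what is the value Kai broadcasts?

12

Public value = 11^6 mod 13.
11^1 ≡ 11 (mod 13)
11^2 = (11^1)^2 ≡ 11^2 = 121 ≡ 4 (mod 13)
11^4 = (11^2)^2 ≡ 4^2 = 16 ≡ 3 (mod 13)
11^6 = 11^4 · 11^2 ≡ 3 · 4 ≡ 12 (mod 13).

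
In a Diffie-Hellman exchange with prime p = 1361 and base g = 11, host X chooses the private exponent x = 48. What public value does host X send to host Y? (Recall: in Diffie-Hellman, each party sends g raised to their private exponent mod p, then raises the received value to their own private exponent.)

Public value = 11^48 (mod 1361).
11^1 ≡ 11 (mod 1361)
11^2 = (11^1)^2 ≡ 11^2 = 121 ≡ 121 (mod 1361)
11^4 = (11^2)^2 ≡ 121^2 = 14641 ≡ 1031 (mod 1361)
11^8 = (11^4)^2 ≡ 1031^2 = 1062961 ≡ 20 (mod 1361)
11^16 = (11^8)^2 ≡ 20^2 = 400 ≡ 400 (mod 1361)
11^32 = (11^16)^2 ≡ 400^2 = 160000 ≡ 763 (mod 1361)
11^48 = 11^32 · 11^16 ≡ 763 · 400 ≡ 336 (mod 1361).

336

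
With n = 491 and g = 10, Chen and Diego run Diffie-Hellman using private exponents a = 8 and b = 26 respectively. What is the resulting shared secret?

Chen sends A = g^a mod n = 10^8 mod 491.
10^1 ≡ 10 (mod 491)
10^2 = (10^1)^2 ≡ 10^2 = 100 ≡ 100 (mod 491)
10^4 = (10^2)^2 ≡ 100^2 = 10000 ≡ 180 (mod 491)
10^8 = (10^4)^2 ≡ 180^2 = 32400 ≡ 485 (mod 491)
So A = 485. Diego then computes K = A^b mod n = 485^26 mod 491.
485^1 ≡ 485 (mod 491)
485^2 = (485^1)^2 ≡ 485^2 = 235225 ≡ 36 (mod 491)
485^4 = (485^2)^2 ≡ 36^2 = 1296 ≡ 314 (mod 491)
485^8 = (485^4)^2 ≡ 314^2 = 98596 ≡ 396 (mod 491)
485^16 = (485^8)^2 ≡ 396^2 = 156816 ≡ 187 (mod 491)
485^26 = 485^16 · 485^8 · 485^2 ≡ 187 · 396 · 36 ≡ 233 (mod 491).

233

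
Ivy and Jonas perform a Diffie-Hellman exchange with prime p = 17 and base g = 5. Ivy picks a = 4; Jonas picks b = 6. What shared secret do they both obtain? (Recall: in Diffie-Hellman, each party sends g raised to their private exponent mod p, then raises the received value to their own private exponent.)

16

Jonas sends B = g^b mod p = 5^6 mod 17.
5^1 ≡ 5 (mod 17)
5^2 = (5^1)^2 ≡ 5^2 = 25 ≡ 8 (mod 17)
5^4 = (5^2)^2 ≡ 8^2 = 64 ≡ 13 (mod 17)
5^6 = 5^4 · 5^2 ≡ 13 · 8 ≡ 2 (mod 17).
So B = 2. Ivy then computes K = B^a mod p = 2^4 mod 17.
2^1 ≡ 2 (mod 17)
2^2 = (2^1)^2 ≡ 2^2 = 4 ≡ 4 (mod 17)
2^4 = (2^2)^2 ≡ 4^2 = 16 ≡ 16 (mod 17)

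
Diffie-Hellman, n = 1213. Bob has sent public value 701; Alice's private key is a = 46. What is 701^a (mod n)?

229

Shared key K = 701^46 mod 1213.
701^1 ≡ 701 (mod 1213)
701^2 = (701^1)^2 ≡ 701^2 = 491401 ≡ 136 (mod 1213)
701^4 = (701^2)^2 ≡ 136^2 = 18496 ≡ 301 (mod 1213)
701^8 = (701^4)^2 ≡ 301^2 = 90601 ≡ 839 (mod 1213)
701^16 = (701^8)^2 ≡ 839^2 = 703921 ≡ 381 (mod 1213)
701^32 = (701^16)^2 ≡ 381^2 = 145161 ≡ 814 (mod 1213)
701^46 = 701^32 · 701^8 · 701^4 · 701^2 ≡ 814 · 839 · 301 · 136 ≡ 229 (mod 1213).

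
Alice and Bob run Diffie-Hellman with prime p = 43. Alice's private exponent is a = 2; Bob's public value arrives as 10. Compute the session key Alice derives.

Shared key K = 10^2 mod 43.
10^1 ≡ 10 (mod 43)
10^2 = (10^1)^2 ≡ 10^2 = 100 ≡ 14 (mod 43)

14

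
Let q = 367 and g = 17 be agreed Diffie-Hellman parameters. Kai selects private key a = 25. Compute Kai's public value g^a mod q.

Public value = 17^25 mod 367.
17^1 ≡ 17 (mod 367)
17^2 = (17^1)^2 ≡ 17^2 = 289 ≡ 289 (mod 367)
17^4 = (17^2)^2 ≡ 289^2 = 83521 ≡ 212 (mod 367)
17^8 = (17^4)^2 ≡ 212^2 = 44944 ≡ 170 (mod 367)
17^16 = (17^8)^2 ≡ 170^2 = 28900 ≡ 274 (mod 367)
17^25 = 17^16 · 17^8 · 17^1 ≡ 274 · 170 · 17 ≡ 241 (mod 367).

241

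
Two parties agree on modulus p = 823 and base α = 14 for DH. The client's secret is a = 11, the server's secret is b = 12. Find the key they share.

163

The client sends A = α^a mod p = 14^11 mod 823.
14^1 ≡ 14 (mod 823)
14^2 = (14^1)^2 ≡ 14^2 = 196 ≡ 196 (mod 823)
14^4 = (14^2)^2 ≡ 196^2 = 38416 ≡ 558 (mod 823)
14^8 = (14^4)^2 ≡ 558^2 = 311364 ≡ 270 (mod 823)
14^11 = 14^8 · 14^2 · 14^1 ≡ 270 · 196 · 14 ≡ 180 (mod 823).
So A = 180. The server then computes K = A^b mod p = 180^12 mod 823.
180^1 ≡ 180 (mod 823)
180^2 = (180^1)^2 ≡ 180^2 = 32400 ≡ 303 (mod 823)
180^4 = (180^2)^2 ≡ 303^2 = 91809 ≡ 456 (mod 823)
180^8 = (180^4)^2 ≡ 456^2 = 207936 ≡ 540 (mod 823)
180^12 = 180^8 · 180^4 ≡ 540 · 456 ≡ 163 (mod 823).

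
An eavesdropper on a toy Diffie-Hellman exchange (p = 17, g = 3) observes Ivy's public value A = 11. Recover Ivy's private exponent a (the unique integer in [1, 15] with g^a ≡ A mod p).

7

Try successive powers of 3 modulo 17:
3^1 ≡ 3
3^2 ≡ 9
3^3 ≡ 10
3^4 ≡ 13
3^5 ≡ 5
3^6 ≡ 15
3^7 ≡ 11
Found: a = 7.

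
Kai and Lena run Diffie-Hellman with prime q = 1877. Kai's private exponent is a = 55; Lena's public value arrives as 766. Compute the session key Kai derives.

461

Shared key K = 766^55 mod 1877.
766^1 ≡ 766 (mod 1877)
766^2 = (766^1)^2 ≡ 766^2 = 586756 ≡ 1132 (mod 1877)
766^4 = (766^2)^2 ≡ 1132^2 = 1281424 ≡ 1310 (mod 1877)
766^8 = (766^4)^2 ≡ 1310^2 = 1716100 ≡ 522 (mod 1877)
766^16 = (766^8)^2 ≡ 522^2 = 272484 ≡ 319 (mod 1877)
766^32 = (766^16)^2 ≡ 319^2 = 101761 ≡ 403 (mod 1877)
766^55 = 766^32 · 766^16 · 766^4 · 766^2 · 766^1 ≡ 403 · 319 · 1310 · 1132 · 766 ≡ 461 (mod 1877).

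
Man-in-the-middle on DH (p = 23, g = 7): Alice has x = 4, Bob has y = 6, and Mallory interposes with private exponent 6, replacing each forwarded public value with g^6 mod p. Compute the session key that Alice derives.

Alice receives Mallory's public value M = 7^6 mod 23 instead of the honest one.
7^1 ≡ 7 (mod 23)
7^2 = (7^1)^2 ≡ 7^2 = 49 ≡ 3 (mod 23)
7^4 = (7^2)^2 ≡ 3^2 = 9 ≡ 9 (mod 23)
7^6 = 7^4 · 7^2 ≡ 9 · 3 ≡ 4 (mod 23).
So M = 4. Alice computes K = M^4 mod 23.
4^1 ≡ 4 (mod 23)
4^2 = (4^1)^2 ≡ 4^2 = 16 ≡ 16 (mod 23)
4^4 = (4^2)^2 ≡ 16^2 = 256 ≡ 3 (mod 23)

3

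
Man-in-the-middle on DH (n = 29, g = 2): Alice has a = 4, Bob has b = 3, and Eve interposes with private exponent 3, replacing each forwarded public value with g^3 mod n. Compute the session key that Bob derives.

19

Bob receives Eve's public value M = 2^3 mod 29 instead of the honest one.
2^1 ≡ 2 (mod 29)
2^2 = (2^1)^2 ≡ 2^2 = 4 ≡ 4 (mod 29)
2^3 = 2^2 · 2^1 ≡ 4 · 2 ≡ 8 (mod 29).
So M = 8. Bob computes K = M^3 mod 29.
8^1 ≡ 8 (mod 29)
8^2 = (8^1)^2 ≡ 8^2 = 64 ≡ 6 (mod 29)
8^3 = 8^2 · 8^1 ≡ 6 · 8 ≡ 19 (mod 29).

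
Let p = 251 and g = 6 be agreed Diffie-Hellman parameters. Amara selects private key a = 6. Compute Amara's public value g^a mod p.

Public value = 6^6 mod 251.
6^1 ≡ 6 (mod 251)
6^2 = (6^1)^2 ≡ 6^2 = 36 ≡ 36 (mod 251)
6^4 = (6^2)^2 ≡ 36^2 = 1296 ≡ 41 (mod 251)
6^6 = 6^4 · 6^2 ≡ 41 · 36 ≡ 221 (mod 251).

221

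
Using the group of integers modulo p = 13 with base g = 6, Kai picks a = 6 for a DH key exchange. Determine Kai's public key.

12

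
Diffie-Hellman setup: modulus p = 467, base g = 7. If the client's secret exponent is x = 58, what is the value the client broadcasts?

277

Public value = 7^58 (mod 467).
7^1 ≡ 7 (mod 467)
7^2 = (7^1)^2 ≡ 7^2 = 49 ≡ 49 (mod 467)
7^4 = (7^2)^2 ≡ 49^2 = 2401 ≡ 66 (mod 467)
7^8 = (7^4)^2 ≡ 66^2 = 4356 ≡ 153 (mod 467)
7^16 = (7^8)^2 ≡ 153^2 = 23409 ≡ 59 (mod 467)
7^32 = (7^16)^2 ≡ 59^2 = 3481 ≡ 212 (mod 467)
7^58 = 7^32 · 7^16 · 7^8 · 7^2 ≡ 212 · 59 · 153 · 49 ≡ 277 (mod 467).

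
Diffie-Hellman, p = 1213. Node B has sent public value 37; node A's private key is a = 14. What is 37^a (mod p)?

341

Shared key K = 37^14 mod 1213.
37^1 ≡ 37 (mod 1213)
37^2 = (37^1)^2 ≡ 37^2 = 1369 ≡ 156 (mod 1213)
37^4 = (37^2)^2 ≡ 156^2 = 24336 ≡ 76 (mod 1213)
37^8 = (37^4)^2 ≡ 76^2 = 5776 ≡ 924 (mod 1213)
37^14 = 37^8 · 37^4 · 37^2 ≡ 924 · 76 · 156 ≡ 341 (mod 1213).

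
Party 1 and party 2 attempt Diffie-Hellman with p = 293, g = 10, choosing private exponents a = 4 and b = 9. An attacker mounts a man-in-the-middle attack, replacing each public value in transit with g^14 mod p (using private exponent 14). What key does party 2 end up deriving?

36

Party 2 receives an attacker's public value M = 10^14 mod 293 instead of the honest one.
10^1 ≡ 10 (mod 293)
10^2 = (10^1)^2 ≡ 10^2 = 100 ≡ 100 (mod 293)
10^4 = (10^2)^2 ≡ 100^2 = 10000 ≡ 38 (mod 293)
10^8 = (10^4)^2 ≡ 38^2 = 1444 ≡ 272 (mod 293)
10^14 = 10^8 · 10^4 · 10^2 ≡ 272 · 38 · 100 ≡ 189 (mod 293).
So M = 189. Party 2 computes K = M^9 mod 293.
189^1 ≡ 189 (mod 293)
189^2 = (189^1)^2 ≡ 189^2 = 35721 ≡ 268 (mod 293)
189^4 = (189^2)^2 ≡ 268^2 = 71824 ≡ 39 (mod 293)
189^8 = (189^4)^2 ≡ 39^2 = 1521 ≡ 56 (mod 293)
189^9 = 189^8 · 189^1 ≡ 56 · 189 ≡ 36 (mod 293).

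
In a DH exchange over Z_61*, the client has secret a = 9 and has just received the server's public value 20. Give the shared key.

58

Shared key K = 20^9 mod 61.
20^1 ≡ 20 (mod 61)
20^2 = (20^1)^2 ≡ 20^2 = 400 ≡ 34 (mod 61)
20^4 = (20^2)^2 ≡ 34^2 = 1156 ≡ 58 (mod 61)
20^8 = (20^4)^2 ≡ 58^2 = 3364 ≡ 9 (mod 61)
20^9 = 20^8 · 20^1 ≡ 9 · 20 ≡ 58 (mod 61).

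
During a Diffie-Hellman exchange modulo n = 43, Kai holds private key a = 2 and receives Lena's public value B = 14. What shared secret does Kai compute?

24

Shared key K = 14^2 mod 43.
14^1 ≡ 14 (mod 43)
14^2 = (14^1)^2 ≡ 14^2 = 196 ≡ 24 (mod 43)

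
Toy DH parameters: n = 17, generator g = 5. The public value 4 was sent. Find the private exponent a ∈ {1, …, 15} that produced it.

12

Try successive powers of 5 modulo 17:
5^1 ≡ 5
5^2 ≡ 8
5^3 ≡ 6
5^4 ≡ 13
5^5 ≡ 14
5^6 ≡ 2
5^7 ≡ 10
5^8 ≡ 16
5^9 ≡ 12
5^10 ≡ 9
5^11 ≡ 11
5^12 ≡ 4
Found: a = 12.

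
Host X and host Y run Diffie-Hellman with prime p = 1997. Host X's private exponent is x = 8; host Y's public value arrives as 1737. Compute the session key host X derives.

1410

Shared key K = 1737^8 mod 1997.
1737^1 ≡ 1737 (mod 1997)
1737^2 = (1737^1)^2 ≡ 1737^2 = 3017169 ≡ 1699 (mod 1997)
1737^4 = (1737^2)^2 ≡ 1699^2 = 2886601 ≡ 936 (mod 1997)
1737^8 = (1737^4)^2 ≡ 936^2 = 876096 ≡ 1410 (mod 1997)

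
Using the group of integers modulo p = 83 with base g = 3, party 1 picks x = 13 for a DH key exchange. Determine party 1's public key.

Public value = 3^13 (mod 83).
3^1 ≡ 3 (mod 83)
3^2 = (3^1)^2 ≡ 3^2 = 9 ≡ 9 (mod 83)
3^4 = (3^2)^2 ≡ 9^2 = 81 ≡ 81 (mod 83)
3^8 = (3^4)^2 ≡ 81^2 = 6561 ≡ 4 (mod 83)
3^13 = 3^8 · 3^4 · 3^1 ≡ 4 · 81 · 3 ≡ 59 (mod 83).

59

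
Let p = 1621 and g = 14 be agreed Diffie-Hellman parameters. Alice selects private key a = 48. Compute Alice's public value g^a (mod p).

1066

Public value = 14^48 (mod 1621).
14^1 ≡ 14 (mod 1621)
14^2 = (14^1)^2 ≡ 14^2 = 196 ≡ 196 (mod 1621)
14^4 = (14^2)^2 ≡ 196^2 = 38416 ≡ 1133 (mod 1621)
14^8 = (14^4)^2 ≡ 1133^2 = 1283689 ≡ 1478 (mod 1621)
14^16 = (14^8)^2 ≡ 1478^2 = 2184484 ≡ 997 (mod 1621)
14^32 = (14^16)^2 ≡ 997^2 = 994009 ≡ 336 (mod 1621)
14^48 = 14^32 · 14^16 ≡ 336 · 997 ≡ 1066 (mod 1621).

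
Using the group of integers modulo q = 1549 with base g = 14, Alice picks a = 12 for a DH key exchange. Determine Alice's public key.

Public value = 14^12 mod 1549.
14^1 ≡ 14 (mod 1549)
14^2 = (14^1)^2 ≡ 14^2 = 196 ≡ 196 (mod 1549)
14^4 = (14^2)^2 ≡ 196^2 = 38416 ≡ 1240 (mod 1549)
14^8 = (14^4)^2 ≡ 1240^2 = 1537600 ≡ 992 (mod 1549)
14^12 = 14^8 · 14^4 ≡ 992 · 1240 ≡ 174 (mod 1549).

174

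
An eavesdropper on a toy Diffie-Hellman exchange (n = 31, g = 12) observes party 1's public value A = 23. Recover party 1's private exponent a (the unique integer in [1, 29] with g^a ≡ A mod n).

3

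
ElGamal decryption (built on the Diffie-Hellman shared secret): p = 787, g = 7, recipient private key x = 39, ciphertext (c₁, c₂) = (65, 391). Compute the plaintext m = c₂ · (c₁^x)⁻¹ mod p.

502

Shared mask s = c₁^x mod p = 65^39 mod 787.
65^1 ≡ 65 (mod 787)
65^2 = (65^1)^2 ≡ 65^2 = 4225 ≡ 290 (mod 787)
65^4 = (65^2)^2 ≡ 290^2 = 84100 ≡ 678 (mod 787)
65^8 = (65^4)^2 ≡ 678^2 = 459684 ≡ 76 (mod 787)
65^16 = (65^8)^2 ≡ 76^2 = 5776 ≡ 267 (mod 787)
65^32 = (65^16)^2 ≡ 267^2 = 71289 ≡ 459 (mod 787)
65^39 = 65^32 · 65^4 · 65^2 · 65^1 ≡ 459 · 678 · 290 · 65 ≡ 573 (mod 787).
So s = 573; s⁻¹ ≡ 114 (mod 787).
m = c₂ · s⁻¹ mod 787 = 391 · 114 mod 787 = 502.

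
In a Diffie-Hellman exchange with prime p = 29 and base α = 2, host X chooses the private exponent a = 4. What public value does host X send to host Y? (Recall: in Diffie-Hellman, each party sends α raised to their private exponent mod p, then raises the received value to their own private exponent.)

16

Public value = 2^{4} \pmod{29}.
2^1 ≡ 2 (mod 29)
2^2 = (2^1)^2 ≡ 2^2 = 4 ≡ 4 (mod 29)
2^4 = (2^2)^2 ≡ 4^2 = 16 ≡ 16 (mod 29)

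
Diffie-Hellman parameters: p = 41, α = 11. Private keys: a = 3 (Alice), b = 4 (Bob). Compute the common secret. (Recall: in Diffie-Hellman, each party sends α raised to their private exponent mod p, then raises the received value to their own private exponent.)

Alice sends A = α^a mod p = 11^3 mod 41.
11^1 ≡ 11 (mod 41)
11^2 = (11^1)^2 ≡ 11^2 = 121 ≡ 39 (mod 41)
11^3 = 11^2 · 11^1 ≡ 39 · 11 ≡ 19 (mod 41).
So A = 19. Bob then computes K = A^b mod p = 19^4 mod 41.
19^1 ≡ 19 (mod 41)
19^2 = (19^1)^2 ≡ 19^2 = 361 ≡ 33 (mod 41)
19^4 = (19^2)^2 ≡ 33^2 = 1089 ≡ 23 (mod 41)

23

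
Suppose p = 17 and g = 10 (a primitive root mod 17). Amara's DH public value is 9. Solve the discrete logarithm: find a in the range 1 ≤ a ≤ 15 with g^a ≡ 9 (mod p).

Try successive powers of 10 modulo 17:
10^1 ≡ 10
10^2 ≡ 15
10^3 ≡ 14
10^4 ≡ 4
10^5 ≡ 6
10^6 ≡ 9
Found: a = 6.

6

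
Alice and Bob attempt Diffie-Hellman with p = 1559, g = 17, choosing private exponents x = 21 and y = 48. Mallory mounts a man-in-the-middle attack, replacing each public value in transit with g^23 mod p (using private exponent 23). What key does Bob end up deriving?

Bob receives Mallory's public value M = 17^23 mod 1559 instead of the honest one.
17^1 ≡ 17 (mod 1559)
17^2 = (17^1)^2 ≡ 17^2 = 289 ≡ 289 (mod 1559)
17^4 = (17^2)^2 ≡ 289^2 = 83521 ≡ 894 (mod 1559)
17^8 = (17^4)^2 ≡ 894^2 = 799236 ≡ 1028 (mod 1559)
17^16 = (17^8)^2 ≡ 1028^2 = 1056784 ≡ 1341 (mod 1559)
17^23 = 17^16 · 17^4 · 17^2 · 17^1 ≡ 1341 · 894 · 289 · 17 ≡ 665 (mod 1559).
So M = 665. Bob computes K = M^48 mod 1559.
665^1 ≡ 665 (mod 1559)
665^2 = (665^1)^2 ≡ 665^2 = 442225 ≡ 1028 (mod 1559)
665^4 = (665^2)^2 ≡ 1028^2 = 1056784 ≡ 1341 (mod 1559)
665^8 = (665^4)^2 ≡ 1341^2 = 1798281 ≡ 754 (mod 1559)
665^16 = (665^8)^2 ≡ 754^2 = 568516 ≡ 1040 (mod 1559)
665^32 = (665^16)^2 ≡ 1040^2 = 1081600 ≡ 1213 (mod 1559)
665^48 = 665^32 · 665^16 ≡ 1213 · 1040 ≡ 289 (mod 1559).

289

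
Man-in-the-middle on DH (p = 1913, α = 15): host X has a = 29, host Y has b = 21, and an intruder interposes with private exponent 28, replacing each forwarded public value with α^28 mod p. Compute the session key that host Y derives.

1166

Host Y receives an intruder's public value M = 15^28 mod 1913 instead of the honest one.
15^1 ≡ 15 (mod 1913)
15^2 = (15^1)^2 ≡ 15^2 = 225 ≡ 225 (mod 1913)
15^4 = (15^2)^2 ≡ 225^2 = 50625 ≡ 887 (mod 1913)
15^8 = (15^4)^2 ≡ 887^2 = 786769 ≡ 526 (mod 1913)
15^16 = (15^8)^2 ≡ 526^2 = 276676 ≡ 1204 (mod 1913)
15^28 = 15^16 · 15^8 · 15^4 ≡ 1204 · 526 · 887 ≡ 1589 (mod 1913).
So M = 1589. Host Y computes K = M^21 mod 1913.
1589^1 ≡ 1589 (mod 1913)
1589^2 = (1589^1)^2 ≡ 1589^2 = 2524921 ≡ 1674 (mod 1913)
1589^4 = (1589^2)^2 ≡ 1674^2 = 2802276 ≡ 1644 (mod 1913)
1589^8 = (1589^4)^2 ≡ 1644^2 = 2702736 ≡ 1580 (mod 1913)
1589^16 = (1589^8)^2 ≡ 1580^2 = 2496400 ≡ 1848 (mod 1913)
1589^21 = 1589^16 · 1589^4 · 1589^1 ≡ 1848 · 1644 · 1589 ≡ 1166 (mod 1913).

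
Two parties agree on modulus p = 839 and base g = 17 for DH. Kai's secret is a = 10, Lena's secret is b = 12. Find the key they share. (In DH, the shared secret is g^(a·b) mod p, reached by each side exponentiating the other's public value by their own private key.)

Lena sends B = g^b mod p = 17^12 mod 839.
17^1 ≡ 17 (mod 839)
17^2 = (17^1)^2 ≡ 17^2 = 289 ≡ 289 (mod 839)
17^4 = (17^2)^2 ≡ 289^2 = 83521 ≡ 460 (mod 839)
17^8 = (17^4)^2 ≡ 460^2 = 211600 ≡ 172 (mod 839)
17^12 = 17^8 · 17^4 ≡ 172 · 460 ≡ 254 (mod 839).
So B = 254. Kai then computes K = B^a mod p = 254^10 mod 839.
254^1 ≡ 254 (mod 839)
254^2 = (254^1)^2 ≡ 254^2 = 64516 ≡ 752 (mod 839)
254^4 = (254^2)^2 ≡ 752^2 = 565504 ≡ 18 (mod 839)
254^8 = (254^4)^2 ≡ 18^2 = 324 ≡ 324 (mod 839)
254^10 = 254^8 · 254^2 ≡ 324 · 752 ≡ 338 (mod 839).

338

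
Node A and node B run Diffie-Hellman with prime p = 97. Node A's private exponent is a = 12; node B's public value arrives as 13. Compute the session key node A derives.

Shared key K = 13^12 mod 97.
13^1 ≡ 13 (mod 97)
13^2 = (13^1)^2 ≡ 13^2 = 169 ≡ 72 (mod 97)
13^4 = (13^2)^2 ≡ 72^2 = 5184 ≡ 43 (mod 97)
13^8 = (13^4)^2 ≡ 43^2 = 1849 ≡ 6 (mod 97)
13^12 = 13^8 · 13^4 ≡ 6 · 43 ≡ 64 (mod 97).

64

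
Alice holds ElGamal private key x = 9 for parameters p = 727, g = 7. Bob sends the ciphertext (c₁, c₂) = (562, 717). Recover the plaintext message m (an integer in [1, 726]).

Shared mask s = c₁^x mod p = 562^9 mod 727.
562^1 ≡ 562 (mod 727)
562^2 = (562^1)^2 ≡ 562^2 = 315844 ≡ 326 (mod 727)
562^4 = (562^2)^2 ≡ 326^2 = 106276 ≡ 134 (mod 727)
562^8 = (562^4)^2 ≡ 134^2 = 17956 ≡ 508 (mod 727)
562^9 = 562^8 · 562^1 ≡ 508 · 562 ≡ 512 (mod 727).
So s = 512; s⁻¹ ≡ 399 (mod 727).
m = c₂ · s⁻¹ mod 727 = 717 · 399 mod 727 = 372.

372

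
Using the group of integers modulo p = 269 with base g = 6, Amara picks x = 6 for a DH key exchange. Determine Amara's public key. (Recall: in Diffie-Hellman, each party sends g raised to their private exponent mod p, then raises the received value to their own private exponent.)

Public value = 6^6 (mod 269).
6^1 ≡ 6 (mod 269)
6^2 = (6^1)^2 ≡ 6^2 = 36 ≡ 36 (mod 269)
6^4 = (6^2)^2 ≡ 36^2 = 1296 ≡ 220 (mod 269)
6^6 = 6^4 · 6^2 ≡ 220 · 36 ≡ 119 (mod 269).

119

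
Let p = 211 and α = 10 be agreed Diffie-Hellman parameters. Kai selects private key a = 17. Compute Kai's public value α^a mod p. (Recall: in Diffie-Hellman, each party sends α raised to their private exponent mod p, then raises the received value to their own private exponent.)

Public value = 10^17 mod 211.
10^1 ≡ 10 (mod 211)
10^2 = (10^1)^2 ≡ 10^2 = 100 ≡ 100 (mod 211)
10^4 = (10^2)^2 ≡ 100^2 = 10000 ≡ 83 (mod 211)
10^8 = (10^4)^2 ≡ 83^2 = 6889 ≡ 137 (mod 211)
10^16 = (10^8)^2 ≡ 137^2 = 18769 ≡ 201 (mod 211)
10^17 = 10^16 · 10^1 ≡ 201 · 10 ≡ 111 (mod 211).

111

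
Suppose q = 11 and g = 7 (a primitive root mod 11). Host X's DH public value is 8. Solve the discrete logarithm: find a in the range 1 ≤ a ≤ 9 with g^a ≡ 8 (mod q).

9

Try successive powers of 7 modulo 11:
7^1 ≡ 7
7^2 ≡ 5
7^3 ≡ 2
7^4 ≡ 3
7^5 ≡ 10
7^6 ≡ 4
7^7 ≡ 6
7^8 ≡ 9
7^9 ≡ 8
Found: a = 9.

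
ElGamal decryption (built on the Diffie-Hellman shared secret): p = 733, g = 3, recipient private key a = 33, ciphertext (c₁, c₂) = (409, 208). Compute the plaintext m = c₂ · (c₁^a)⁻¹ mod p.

222

Shared mask s = c₁^a mod p = 409^33 mod 733.
409^1 ≡ 409 (mod 733)
409^2 = (409^1)^2 ≡ 409^2 = 167281 ≡ 157 (mod 733)
409^4 = (409^2)^2 ≡ 157^2 = 24649 ≡ 460 (mod 733)
409^8 = (409^4)^2 ≡ 460^2 = 211600 ≡ 496 (mod 733)
409^16 = (409^8)^2 ≡ 496^2 = 246016 ≡ 461 (mod 733)
409^32 = (409^16)^2 ≡ 461^2 = 212521 ≡ 684 (mod 733)
409^33 = 409^32 · 409^1 ≡ 684 · 409 ≡ 483 (mod 733).
So s = 483; s⁻¹ ≡ 431 (mod 733).
m = c₂ · s⁻¹ mod 733 = 208 · 431 mod 733 = 222.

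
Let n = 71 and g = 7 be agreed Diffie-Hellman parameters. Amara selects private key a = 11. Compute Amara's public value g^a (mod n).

Public value = 7^11 (mod 71).
7^1 ≡ 7 (mod 71)
7^2 = (7^1)^2 ≡ 7^2 = 49 ≡ 49 (mod 71)
7^4 = (7^2)^2 ≡ 49^2 = 2401 ≡ 58 (mod 71)
7^8 = (7^4)^2 ≡ 58^2 = 3364 ≡ 27 (mod 71)
7^11 = 7^8 · 7^2 · 7^1 ≡ 27 · 49 · 7 ≡ 31 (mod 71).

31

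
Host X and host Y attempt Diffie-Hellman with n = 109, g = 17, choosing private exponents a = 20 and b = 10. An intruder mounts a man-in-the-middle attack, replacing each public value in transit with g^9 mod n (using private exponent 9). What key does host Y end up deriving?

Host Y receives an intruder's public value M = 17^9 mod 109 instead of the honest one.
17^1 ≡ 17 (mod 109)
17^2 = (17^1)^2 ≡ 17^2 = 289 ≡ 71 (mod 109)
17^4 = (17^2)^2 ≡ 71^2 = 5041 ≡ 27 (mod 109)
17^8 = (17^4)^2 ≡ 27^2 = 729 ≡ 75 (mod 109)
17^9 = 17^8 · 17^1 ≡ 75 · 17 ≡ 76 (mod 109).
So M = 76. Host Y computes K = M^10 mod 109.
76^1 ≡ 76 (mod 109)
76^2 = (76^1)^2 ≡ 76^2 = 5776 ≡ 108 (mod 109)
76^4 = (76^2)^2 ≡ 108^2 = 11664 ≡ 1 (mod 109)
76^8 = (76^4)^2 ≡ 1^2 = 1 ≡ 1 (mod 109)
76^10 = 76^8 · 76^2 ≡ 1 · 108 ≡ 108 (mod 109).

108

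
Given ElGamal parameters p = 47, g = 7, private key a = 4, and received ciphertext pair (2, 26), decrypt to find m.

31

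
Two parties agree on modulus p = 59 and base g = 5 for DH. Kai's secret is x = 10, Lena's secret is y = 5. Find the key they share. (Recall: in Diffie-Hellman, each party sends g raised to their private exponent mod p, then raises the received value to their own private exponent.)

21

Lena sends B = g^y mod p = 5^5 mod 59.
5^1 ≡ 5 (mod 59)
5^2 = (5^1)^2 ≡ 5^2 = 25 ≡ 25 (mod 59)
5^4 = (5^2)^2 ≡ 25^2 = 625 ≡ 35 (mod 59)
5^5 = 5^4 · 5^1 ≡ 35 · 5 ≡ 57 (mod 59).
So B = 57. Kai then computes K = B^x mod p = 57^10 mod 59.
57^1 ≡ 57 (mod 59)
57^2 = (57^1)^2 ≡ 57^2 = 3249 ≡ 4 (mod 59)
57^4 = (57^2)^2 ≡ 4^2 = 16 ≡ 16 (mod 59)
57^8 = (57^4)^2 ≡ 16^2 = 256 ≡ 20 (mod 59)
57^10 = 57^8 · 57^2 ≡ 20 · 4 ≡ 21 (mod 59).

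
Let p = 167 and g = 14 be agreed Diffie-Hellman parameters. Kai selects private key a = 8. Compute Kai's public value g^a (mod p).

36

Public value = 14^8 (mod 167).
14^1 ≡ 14 (mod 167)
14^2 = (14^1)^2 ≡ 14^2 = 196 ≡ 29 (mod 167)
14^4 = (14^2)^2 ≡ 29^2 = 841 ≡ 6 (mod 167)
14^8 = (14^4)^2 ≡ 6^2 = 36 ≡ 36 (mod 167)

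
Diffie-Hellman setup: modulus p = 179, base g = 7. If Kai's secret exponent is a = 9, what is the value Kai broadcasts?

Public value = 7^{9} \pmod{179}.
7^1 ≡ 7 (mod 179)
7^2 = (7^1)^2 ≡ 7^2 = 49 ≡ 49 (mod 179)
7^4 = (7^2)^2 ≡ 49^2 = 2401 ≡ 74 (mod 179)
7^8 = (7^4)^2 ≡ 74^2 = 5476 ≡ 106 (mod 179)
7^9 = 7^8 · 7^1 ≡ 106 · 7 ≡ 26 (mod 179).

26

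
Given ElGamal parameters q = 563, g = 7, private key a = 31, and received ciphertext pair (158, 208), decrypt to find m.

Shared mask s = c₁^a mod q = 158^31 mod 563.
158^1 ≡ 158 (mod 563)
158^2 = (158^1)^2 ≡ 158^2 = 24964 ≡ 192 (mod 563)
158^4 = (158^2)^2 ≡ 192^2 = 36864 ≡ 269 (mod 563)
158^8 = (158^4)^2 ≡ 269^2 = 72361 ≡ 297 (mod 563)
158^16 = (158^8)^2 ≡ 297^2 = 88209 ≡ 381 (mod 563)
158^31 = 158^16 · 158^8 · 158^4 · 158^2 · 158^1 ≡ 381 · 297 · 269 · 192 · 158 ≡ 117 (mod 563).
So s = 117; s⁻¹ ≡ 77 (mod 563).
m = c₂ · s⁻¹ mod 563 = 208 · 77 mod 563 = 252.

252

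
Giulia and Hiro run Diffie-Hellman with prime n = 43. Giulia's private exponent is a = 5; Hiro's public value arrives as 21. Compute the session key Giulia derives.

4

Shared key K = 21^5 mod 43.
21^1 ≡ 21 (mod 43)
21^2 = (21^1)^2 ≡ 21^2 = 441 ≡ 11 (mod 43)
21^4 = (21^2)^2 ≡ 11^2 = 121 ≡ 35 (mod 43)
21^5 = 21^4 · 21^1 ≡ 35 · 21 ≡ 4 (mod 43).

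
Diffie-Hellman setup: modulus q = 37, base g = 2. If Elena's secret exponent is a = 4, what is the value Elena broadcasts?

Public value = 2^4 mod 37.
2^1 ≡ 2 (mod 37)
2^2 = (2^1)^2 ≡ 2^2 = 4 ≡ 4 (mod 37)
2^4 = (2^2)^2 ≡ 4^2 = 16 ≡ 16 (mod 37)

16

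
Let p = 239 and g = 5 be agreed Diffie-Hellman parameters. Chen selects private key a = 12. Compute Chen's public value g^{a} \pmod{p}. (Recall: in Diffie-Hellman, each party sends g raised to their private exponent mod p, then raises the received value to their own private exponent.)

213

Public value = 5^{12} \pmod{239}.
5^1 ≡ 5 (mod 239)
5^2 = (5^1)^2 ≡ 5^2 = 25 ≡ 25 (mod 239)
5^4 = (5^2)^2 ≡ 25^2 = 625 ≡ 147 (mod 239)
5^8 = (5^4)^2 ≡ 147^2 = 21609 ≡ 99 (mod 239)
5^12 = 5^8 · 5^4 ≡ 99 · 147 ≡ 213 (mod 239).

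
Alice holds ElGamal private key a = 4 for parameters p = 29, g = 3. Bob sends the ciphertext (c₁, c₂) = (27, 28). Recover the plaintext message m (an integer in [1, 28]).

Shared mask s = c₁^a mod p = 27^4 mod 29.
27^1 ≡ 27 (mod 29)
27^2 = (27^1)^2 ≡ 27^2 = 729 ≡ 4 (mod 29)
27^4 = (27^2)^2 ≡ 4^2 = 16 ≡ 16 (mod 29)
So s = 16; s⁻¹ ≡ 20 (mod 29).
m = c₂ · s⁻¹ mod 29 = 28 · 20 mod 29 = 9.

9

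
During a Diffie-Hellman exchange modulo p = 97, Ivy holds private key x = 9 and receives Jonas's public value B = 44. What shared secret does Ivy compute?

12

Shared key K = 44^9 mod 97.
44^1 ≡ 44 (mod 97)
44^2 = (44^1)^2 ≡ 44^2 = 1936 ≡ 93 (mod 97)
44^4 = (44^2)^2 ≡ 93^2 = 8649 ≡ 16 (mod 97)
44^8 = (44^4)^2 ≡ 16^2 = 256 ≡ 62 (mod 97)
44^9 = 44^8 · 44^1 ≡ 62 · 44 ≡ 12 (mod 97).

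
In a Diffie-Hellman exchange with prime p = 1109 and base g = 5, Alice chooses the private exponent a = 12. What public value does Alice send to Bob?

Public value = 5^12 (mod 1109).
5^1 ≡ 5 (mod 1109)
5^2 = (5^1)^2 ≡ 5^2 = 25 ≡ 25 (mod 1109)
5^4 = (5^2)^2 ≡ 25^2 = 625 ≡ 625 (mod 1109)
5^8 = (5^4)^2 ≡ 625^2 = 390625 ≡ 257 (mod 1109)
5^12 = 5^8 · 5^4 ≡ 257 · 625 ≡ 929 (mod 1109).

929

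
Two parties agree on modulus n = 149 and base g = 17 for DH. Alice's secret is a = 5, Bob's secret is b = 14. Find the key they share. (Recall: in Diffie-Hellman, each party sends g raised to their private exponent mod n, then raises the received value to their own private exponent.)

46

Bob sends B = g^b mod n = 17^14 mod 149.
17^1 ≡ 17 (mod 149)
17^2 = (17^1)^2 ≡ 17^2 = 289 ≡ 140 (mod 149)
17^4 = (17^2)^2 ≡ 140^2 = 19600 ≡ 81 (mod 149)
17^8 = (17^4)^2 ≡ 81^2 = 6561 ≡ 5 (mod 149)
17^14 = 17^8 · 17^4 · 17^2 ≡ 5 · 81 · 140 ≡ 80 (mod 149).
So B = 80. Alice then computes K = B^a mod n = 80^5 mod 149.
80^1 ≡ 80 (mod 149)
80^2 = (80^1)^2 ≡ 80^2 = 6400 ≡ 142 (mod 149)
80^4 = (80^2)^2 ≡ 142^2 = 20164 ≡ 49 (mod 149)
80^5 = 80^4 · 80^1 ≡ 49 · 80 ≡ 46 (mod 149).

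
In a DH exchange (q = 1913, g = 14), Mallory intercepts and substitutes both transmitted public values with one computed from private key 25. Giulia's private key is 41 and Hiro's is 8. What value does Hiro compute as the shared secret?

Hiro receives Mallory's public value M = 14^25 mod 1913 instead of the honest one.
14^1 ≡ 14 (mod 1913)
14^2 = (14^1)^2 ≡ 14^2 = 196 ≡ 196 (mod 1913)
14^4 = (14^2)^2 ≡ 196^2 = 38416 ≡ 156 (mod 1913)
14^8 = (14^4)^2 ≡ 156^2 = 24336 ≡ 1380 (mod 1913)
14^16 = (14^8)^2 ≡ 1380^2 = 1904400 ≡ 965 (mod 1913)
14^25 = 14^16 · 14^8 · 14^1 ≡ 965 · 1380 · 14 ≡ 1615 (mod 1913).
So M = 1615. Hiro computes K = M^8 mod 1913.
1615^1 ≡ 1615 (mod 1913)
1615^2 = (1615^1)^2 ≡ 1615^2 = 2608225 ≡ 806 (mod 1913)
1615^4 = (1615^2)^2 ≡ 806^2 = 649636 ≡ 1129 (mod 1913)
1615^8 = (1615^4)^2 ≡ 1129^2 = 1274641 ≡ 583 (mod 1913)

583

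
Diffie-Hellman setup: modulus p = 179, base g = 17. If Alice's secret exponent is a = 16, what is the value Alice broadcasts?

Public value = 17^16 (mod 179).
17^1 ≡ 17 (mod 179)
17^2 = (17^1)^2 ≡ 17^2 = 289 ≡ 110 (mod 179)
17^4 = (17^2)^2 ≡ 110^2 = 12100 ≡ 107 (mod 179)
17^8 = (17^4)^2 ≡ 107^2 = 11449 ≡ 172 (mod 179)
17^16 = (17^8)^2 ≡ 172^2 = 29584 ≡ 49 (mod 179)

49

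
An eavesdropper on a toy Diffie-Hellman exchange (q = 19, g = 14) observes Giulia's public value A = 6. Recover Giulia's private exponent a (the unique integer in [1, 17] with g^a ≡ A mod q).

2

Try successive powers of 14 modulo 19:
14^1 ≡ 14
14^2 ≡ 6
Found: a = 2.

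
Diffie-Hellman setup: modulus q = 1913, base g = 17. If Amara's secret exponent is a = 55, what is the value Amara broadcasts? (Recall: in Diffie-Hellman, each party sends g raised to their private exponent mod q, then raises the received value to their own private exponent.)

904

Public value = 17^55 mod 1913.
17^1 ≡ 17 (mod 1913)
17^2 = (17^1)^2 ≡ 17^2 = 289 ≡ 289 (mod 1913)
17^4 = (17^2)^2 ≡ 289^2 = 83521 ≡ 1262 (mod 1913)
17^8 = (17^4)^2 ≡ 1262^2 = 1592644 ≡ 1028 (mod 1913)
17^16 = (17^8)^2 ≡ 1028^2 = 1056784 ≡ 808 (mod 1913)
17^32 = (17^16)^2 ≡ 808^2 = 652864 ≡ 531 (mod 1913)
17^55 = 17^32 · 17^16 · 17^4 · 17^2 · 17^1 ≡ 531 · 808 · 1262 · 289 · 17 ≡ 904 (mod 1913).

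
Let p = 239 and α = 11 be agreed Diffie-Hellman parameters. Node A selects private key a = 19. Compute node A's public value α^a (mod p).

Public value = 11^19 (mod 239).
11^1 ≡ 11 (mod 239)
11^2 = (11^1)^2 ≡ 11^2 = 121 ≡ 121 (mod 239)
11^4 = (11^2)^2 ≡ 121^2 = 14641 ≡ 62 (mod 239)
11^8 = (11^4)^2 ≡ 62^2 = 3844 ≡ 20 (mod 239)
11^16 = (11^8)^2 ≡ 20^2 = 400 ≡ 161 (mod 239)
11^19 = 11^16 · 11^2 · 11^1 ≡ 161 · 121 · 11 ≡ 147 (mod 239).

147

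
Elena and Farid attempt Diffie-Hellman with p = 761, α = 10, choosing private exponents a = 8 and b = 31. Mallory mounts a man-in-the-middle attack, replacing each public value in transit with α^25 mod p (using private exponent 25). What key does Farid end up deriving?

Farid receives Mallory's public value M = 10^25 mod 761 instead of the honest one.
10^1 ≡ 10 (mod 761)
10^2 = (10^1)^2 ≡ 10^2 = 100 ≡ 100 (mod 761)
10^4 = (10^2)^2 ≡ 100^2 = 10000 ≡ 107 (mod 761)
10^8 = (10^4)^2 ≡ 107^2 = 11449 ≡ 34 (mod 761)
10^16 = (10^8)^2 ≡ 34^2 = 1156 ≡ 395 (mod 761)
10^25 = 10^16 · 10^8 · 10^1 ≡ 395 · 34 · 10 ≡ 364 (mod 761).
So M = 364. Farid computes K = M^31 mod 761.
364^1 ≡ 364 (mod 761)
364^2 = (364^1)^2 ≡ 364^2 = 132496 ≡ 82 (mod 761)
364^4 = (364^2)^2 ≡ 82^2 = 6724 ≡ 636 (mod 761)
364^8 = (364^4)^2 ≡ 636^2 = 404496 ≡ 405 (mod 761)
364^16 = (364^8)^2 ≡ 405^2 = 164025 ≡ 410 (mod 761)
364^31 = 364^16 · 364^8 · 364^4 · 364^2 · 364^1 ≡ 410 · 405 · 636 · 82 · 364 ≡ 420 (mod 761).

420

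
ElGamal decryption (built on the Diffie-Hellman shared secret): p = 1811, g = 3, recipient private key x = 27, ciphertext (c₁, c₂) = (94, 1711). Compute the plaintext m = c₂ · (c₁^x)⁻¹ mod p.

445

Shared mask s = c₁^x mod p = 94^27 mod 1811.
94^1 ≡ 94 (mod 1811)
94^2 = (94^1)^2 ≡ 94^2 = 8836 ≡ 1592 (mod 1811)
94^4 = (94^2)^2 ≡ 1592^2 = 2534464 ≡ 875 (mod 1811)
94^8 = (94^4)^2 ≡ 875^2 = 765625 ≡ 1383 (mod 1811)
94^16 = (94^8)^2 ≡ 1383^2 = 1912689 ≡ 273 (mod 1811)
94^27 = 94^16 · 94^8 · 94^2 · 94^1 ≡ 273 · 1383 · 1592 · 94 ≡ 305 (mod 1811).
So s = 305; s⁻¹ ≡ 1716 (mod 1811).
m = c₂ · s⁻¹ mod 1811 = 1711 · 1716 mod 1811 = 445.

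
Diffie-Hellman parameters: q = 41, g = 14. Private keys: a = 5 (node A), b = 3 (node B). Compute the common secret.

3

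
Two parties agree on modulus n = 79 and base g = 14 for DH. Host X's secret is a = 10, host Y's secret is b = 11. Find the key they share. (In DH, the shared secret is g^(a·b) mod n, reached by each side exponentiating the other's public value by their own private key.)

Host X sends A = g^a mod n = 14^10 mod 79.
14^1 ≡ 14 (mod 79)
14^2 = (14^1)^2 ≡ 14^2 = 196 ≡ 38 (mod 79)
14^4 = (14^2)^2 ≡ 38^2 = 1444 ≡ 22 (mod 79)
14^8 = (14^4)^2 ≡ 22^2 = 484 ≡ 10 (mod 79)
14^10 = 14^8 · 14^2 ≡ 10 · 38 ≡ 64 (mod 79).
So A = 64. Host Y then computes K = A^b mod n = 64^11 mod 79.
64^1 ≡ 64 (mod 79)
64^2 = (64^1)^2 ≡ 64^2 = 4096 ≡ 67 (mod 79)
64^4 = (64^2)^2 ≡ 67^2 = 4489 ≡ 65 (mod 79)
64^8 = (64^4)^2 ≡ 65^2 = 4225 ≡ 38 (mod 79)
64^11 = 64^8 · 64^2 · 64^1 ≡ 38 · 67 · 64 ≡ 46 (mod 79).

46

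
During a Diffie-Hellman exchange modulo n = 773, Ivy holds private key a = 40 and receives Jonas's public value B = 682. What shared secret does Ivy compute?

676

Shared key K = 682^40 mod 773.
682^1 ≡ 682 (mod 773)
682^2 = (682^1)^2 ≡ 682^2 = 465124 ≡ 551 (mod 773)
682^4 = (682^2)^2 ≡ 551^2 = 303601 ≡ 585 (mod 773)
682^8 = (682^4)^2 ≡ 585^2 = 342225 ≡ 559 (mod 773)
682^16 = (682^8)^2 ≡ 559^2 = 312481 ≡ 189 (mod 773)
682^32 = (682^16)^2 ≡ 189^2 = 35721 ≡ 163 (mod 773)
682^40 = 682^32 · 682^8 ≡ 163 · 559 ≡ 676 (mod 773).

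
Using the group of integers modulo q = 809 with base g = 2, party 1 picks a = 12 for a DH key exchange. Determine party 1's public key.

51

Public value = 2^12 mod 809.
2^1 ≡ 2 (mod 809)
2^2 = (2^1)^2 ≡ 2^2 = 4 ≡ 4 (mod 809)
2^4 = (2^2)^2 ≡ 4^2 = 16 ≡ 16 (mod 809)
2^8 = (2^4)^2 ≡ 16^2 = 256 ≡ 256 (mod 809)
2^12 = 2^8 · 2^4 ≡ 256 · 16 ≡ 51 (mod 809).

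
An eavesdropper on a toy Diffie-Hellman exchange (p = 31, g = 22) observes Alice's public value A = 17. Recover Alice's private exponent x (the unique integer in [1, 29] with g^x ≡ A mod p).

11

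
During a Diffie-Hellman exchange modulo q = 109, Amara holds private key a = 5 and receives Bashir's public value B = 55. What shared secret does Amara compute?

92

Shared key K = 55^5 mod 109.
55^1 ≡ 55 (mod 109)
55^2 = (55^1)^2 ≡ 55^2 = 3025 ≡ 82 (mod 109)
55^4 = (55^2)^2 ≡ 82^2 = 6724 ≡ 75 (mod 109)
55^5 = 55^4 · 55^1 ≡ 75 · 55 ≡ 92 (mod 109).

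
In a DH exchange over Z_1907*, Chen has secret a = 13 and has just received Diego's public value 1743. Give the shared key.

1734

Shared key K = 1743^13 mod 1907.
1743^1 ≡ 1743 (mod 1907)
1743^2 = (1743^1)^2 ≡ 1743^2 = 3038049 ≡ 198 (mod 1907)
1743^4 = (1743^2)^2 ≡ 198^2 = 39204 ≡ 1064 (mod 1907)
1743^8 = (1743^4)^2 ≡ 1064^2 = 1132096 ≡ 1245 (mod 1907)
1743^13 = 1743^8 · 1743^4 · 1743^1 ≡ 1245 · 1064 · 1743 ≡ 1734 (mod 1907).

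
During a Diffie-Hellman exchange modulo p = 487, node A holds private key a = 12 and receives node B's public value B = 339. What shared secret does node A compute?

Shared key K = 339^12 mod 487.
339^1 ≡ 339 (mod 487)
339^2 = (339^1)^2 ≡ 339^2 = 114921 ≡ 476 (mod 487)
339^4 = (339^2)^2 ≡ 476^2 = 226576 ≡ 121 (mod 487)
339^8 = (339^4)^2 ≡ 121^2 = 14641 ≡ 31 (mod 487)
339^12 = 339^8 · 339^4 ≡ 31 · 121 ≡ 342 (mod 487).

342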